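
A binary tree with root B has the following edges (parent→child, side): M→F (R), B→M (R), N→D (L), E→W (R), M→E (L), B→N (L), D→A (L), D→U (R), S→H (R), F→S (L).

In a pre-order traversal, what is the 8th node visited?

W

Pre-order visits the node, then its left subtree, then its right subtree.
Visit B.
At B: go left to N.
  Visit N.
  At N: go left to D.
    Visit D.
    At D: go left to A.
      A is a leaf — visit A.
    At D: go right to U.
      U is a leaf — visit U.
  At N: no right child.
At B: go right to M.
  Visit M.
  At M: go left to E.
    Visit E.
    At E: no left child.
    At E: go right to W.
      W is a leaf — visit W.
  At M: go right to F.
    Visit F.
    At F: go left to S.
      Visit S.
      At S: no left child.
      At S: go right to H.
        H is a leaf — visit H.
    At F: no right child.
Full pre-order sequence: B, N, D, A, U, M, E, W, F, S, H.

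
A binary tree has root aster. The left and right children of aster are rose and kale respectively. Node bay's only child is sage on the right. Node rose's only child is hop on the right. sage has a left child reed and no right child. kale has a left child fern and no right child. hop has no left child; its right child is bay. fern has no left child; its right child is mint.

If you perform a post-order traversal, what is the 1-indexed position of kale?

8

Post-order visits the left subtree, then the right subtree, then the node.
At aster: go left to rose.
  At rose: no left child.
  At rose: go right to hop.
    At hop: no left child.
    At hop: go right to bay.
      At bay: no left child.
      At bay: go right to sage.
        At sage: go left to reed.
          reed is a leaf — visit reed.
        At sage: no right child.
        Visit sage.
      Visit bay.
    Visit hop.
  Visit rose.
At aster: go right to kale.
  At kale: go left to fern.
    At fern: no left child.
    At fern: go right to mint.
      mint is a leaf — visit mint.
    Visit fern.
  At kale: no right child.
  Visit kale.
Visit aster.
Full post-order sequence: reed, sage, bay, hop, rose, mint, fern, kale, aster.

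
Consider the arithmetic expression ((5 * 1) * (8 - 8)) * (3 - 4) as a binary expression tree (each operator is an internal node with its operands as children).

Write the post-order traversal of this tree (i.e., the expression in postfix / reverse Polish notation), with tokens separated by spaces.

Post-order on an expression tree gives postfix notation: for each operator, emit left operand, right operand, then the operator.

5 1 * 8 8 - * 3 4 - *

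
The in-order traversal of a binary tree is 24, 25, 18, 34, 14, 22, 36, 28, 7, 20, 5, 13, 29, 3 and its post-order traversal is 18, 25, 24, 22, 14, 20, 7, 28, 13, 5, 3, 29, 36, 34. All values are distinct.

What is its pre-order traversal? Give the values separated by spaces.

34 24 25 18 36 14 22 29 5 28 7 20 13 3

The last element of post-order is the root; it splits in-order into left and right subtrees.
Root 34: left subtree has 3 nodes {24, 25, 18}, right has 10 {14, 22, 36, 28, 7, 20, 5, 13, 29, 3}.
  Root 24: left subtree has 0 nodes { }, right has 2 {25, 18}.
    Root 25: left subtree has 0 nodes { }, right has 1 {18}.
  Root 36: left subtree has 2 nodes {14, 22}, right has 7 {28, 7, 20, 5, 13, 29, 3}.
    Root 14: left subtree has 0 nodes { }, right has 1 {22}.
    Root 29: left subtree has 5 nodes {28, 7, 20, 5, 13}, right has 1 {3}.
      Root 5: left subtree has 3 nodes {28, 7, 20}, right has 1 {13}.
        Root 28: left subtree has 0 nodes { }, right has 2 {7, 20}.
          Root 7: left subtree has 0 nodes { }, right has 1 {20}.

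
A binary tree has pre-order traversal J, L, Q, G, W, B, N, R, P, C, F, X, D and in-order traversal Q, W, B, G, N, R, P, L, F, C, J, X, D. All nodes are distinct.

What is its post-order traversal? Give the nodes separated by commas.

B, W, P, R, N, G, Q, F, C, L, D, X, J

The first element of pre-order is the root; it splits in-order into left and right subtrees.
Root J: left subtree has 10 nodes {Q, W, B, G, N, R, P, L, F, C}, right has 2 {X, D}.
  Root L: left subtree has 7 nodes {Q, W, B, G, N, R, P}, right has 2 {F, C}.
    Root Q: left subtree has 0 nodes { }, right has 6 {W, B, G, N, R, P}.
      Root G: left subtree has 2 nodes {W, B}, right has 3 {N, R, P}.
        Root W: left subtree has 0 nodes { }, right has 1 {B}.
        Root N: left subtree has 0 nodes { }, right has 2 {R, P}.
          Root R: left subtree has 0 nodes { }, right has 1 {P}.
    Root C: left subtree has 1 node {F}, right has 0 { }.
  Root X: left subtree has 0 nodes { }, right has 1 {D}.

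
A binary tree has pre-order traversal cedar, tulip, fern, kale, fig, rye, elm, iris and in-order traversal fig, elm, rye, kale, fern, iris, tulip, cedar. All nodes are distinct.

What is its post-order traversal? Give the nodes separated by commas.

elm, rye, fig, kale, iris, fern, tulip, cedar

The first element of pre-order is the root; it splits in-order into left and right subtrees.
Root cedar: left subtree has 7 nodes {fig, elm, rye, kale, fern, iris, tulip}, right has 0 { }.
  Root tulip: left subtree has 6 nodes {fig, elm, rye, kale, fern, iris}, right has 0 { }.
    Root fern: left subtree has 4 nodes {fig, elm, rye, kale}, right has 1 {iris}.
      Root kale: left subtree has 3 nodes {fig, elm, rye}, right has 0 { }.
        Root fig: left subtree has 0 nodes { }, right has 2 {elm, rye}.
          Root rye: left subtree has 1 node {elm}, right has 0 { }.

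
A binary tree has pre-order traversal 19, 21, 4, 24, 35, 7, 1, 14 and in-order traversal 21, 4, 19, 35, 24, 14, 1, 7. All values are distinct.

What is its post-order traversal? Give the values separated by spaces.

The first element of pre-order is the root; it splits in-order into left and right subtrees.
Root 19: left subtree has 2 nodes {21, 4}, right has 5 {35, 24, 14, 1, 7}.
  Root 21: left subtree has 0 nodes { }, right has 1 {4}.
  Root 24: left subtree has 1 node {35}, right has 3 {14, 1, 7}.
    Root 7: left subtree has 2 nodes {14, 1}, right has 0 { }.
      Root 1: left subtree has 1 node {14}, right has 0 { }.

4 21 35 14 1 7 24 19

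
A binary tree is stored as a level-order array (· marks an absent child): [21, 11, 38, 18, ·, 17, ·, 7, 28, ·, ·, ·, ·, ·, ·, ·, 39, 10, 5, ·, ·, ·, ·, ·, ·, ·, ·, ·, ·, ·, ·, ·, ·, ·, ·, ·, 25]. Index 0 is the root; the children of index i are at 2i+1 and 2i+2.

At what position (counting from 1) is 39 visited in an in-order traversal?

2

In-order visits the left subtree, then the node, then the right subtree.
At 21: go left to 11.
  At 11: go left to 18.
    At 18: go left to 7.
      At 7: no left child.
      Visit 7.
      At 7: go right to 39.
        39 is a leaf — visit 39.
    Visit 18.
    At 18: go right to 28.
      At 28: go left to 10.
        At 10: no left child.
        Visit 10.
        At 10: go right to 25.
          25 is a leaf — visit 25.
      Visit 28.
      At 28: go right to 5.
        5 is a leaf — visit 5.
  Visit 11.
  At 11: no right child.
Visit 21.
At 21: go right to 38.
  At 38: go left to 17.
    17 is a leaf — visit 17.
  Visit 38.
  At 38: no right child.
Full in-order sequence: 7, 39, 18, 10, 25, 28, 5, 11, 21, 17, 38.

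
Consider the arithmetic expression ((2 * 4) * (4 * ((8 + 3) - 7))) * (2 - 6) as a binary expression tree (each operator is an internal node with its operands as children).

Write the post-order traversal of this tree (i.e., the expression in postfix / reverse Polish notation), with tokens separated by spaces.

2 4 * 4 8 3 + 7 - * * 2 6 - *

Post-order on an expression tree gives postfix notation: for each operator, emit left operand, right operand, then the operator.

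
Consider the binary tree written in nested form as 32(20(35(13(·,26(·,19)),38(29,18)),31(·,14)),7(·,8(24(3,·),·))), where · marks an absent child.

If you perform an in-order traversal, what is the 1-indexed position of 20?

8

In-order visits the left subtree, then the node, then the right subtree.
At 32: go left to 20.
  At 20: go left to 35.
    At 35: go left to 13.
      At 13: no left child.
      Visit 13.
      At 13: go right to 26.
        At 26: no left child.
        Visit 26.
        At 26: go right to 19.
          19 is a leaf — visit 19.
    Visit 35.
    At 35: go right to 38.
      At 38: go left to 29.
        29 is a leaf — visit 29.
      Visit 38.
      At 38: go right to 18.
        18 is a leaf — visit 18.
  Visit 20.
  At 20: go right to 31.
    At 31: no left child.
    Visit 31.
    At 31: go right to 14.
      14 is a leaf — visit 14.
Visit 32.
At 32: go right to 7.
  At 7: no left child.
  Visit 7.
  At 7: go right to 8.
    At 8: go left to 24.
      At 24: go left to 3.
        3 is a leaf — visit 3.
      Visit 24.
      At 24: no right child.
    Visit 8.
    At 8: no right child.
Full in-order sequence: 13, 26, 19, 35, 29, 38, 18, 20, 31, 14, 32, 7, 3, 24, 8.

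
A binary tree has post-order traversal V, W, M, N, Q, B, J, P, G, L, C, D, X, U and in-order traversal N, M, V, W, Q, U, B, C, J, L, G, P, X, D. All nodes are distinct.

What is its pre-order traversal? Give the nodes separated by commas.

U, Q, N, M, W, V, X, C, B, L, J, G, P, D

The last element of post-order is the root; it splits in-order into left and right subtrees.
Root U: left subtree has 5 nodes {N, M, V, W, Q}, right has 8 {B, C, J, L, G, P, X, D}.
  Root Q: left subtree has 4 nodes {N, M, V, W}, right has 0 { }.
    Root N: left subtree has 0 nodes { }, right has 3 {M, V, W}.
      Root M: left subtree has 0 nodes { }, right has 2 {V, W}.
        Root W: left subtree has 1 node {V}, right has 0 { }.
  Root X: left subtree has 6 nodes {B, C, J, L, G, P}, right has 1 {D}.
    Root C: left subtree has 1 node {B}, right has 4 {J, L, G, P}.
      Root L: left subtree has 1 node {J}, right has 2 {G, P}.
        Root G: left subtree has 0 nodes { }, right has 1 {P}.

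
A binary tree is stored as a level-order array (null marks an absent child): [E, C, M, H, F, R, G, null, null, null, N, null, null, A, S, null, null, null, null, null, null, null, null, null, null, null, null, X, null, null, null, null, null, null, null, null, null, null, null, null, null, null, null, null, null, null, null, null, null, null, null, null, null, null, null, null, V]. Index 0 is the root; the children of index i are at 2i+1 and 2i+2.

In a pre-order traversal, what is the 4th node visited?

Pre-order visits the node, then its left subtree, then its right subtree.
Visit E.
At E: go left to C.
  Visit C.
  At C: go left to H.
    H is a leaf — visit H.
  At C: go right to F.
    Visit F.
    At F: no left child.
    At F: go right to N.
      N is a leaf — visit N.
At E: go right to M.
  Visit M.
  At M: go left to R.
    R is a leaf — visit R.
  At M: go right to G.
    Visit G.
    At G: go left to A.
      Visit A.
      At A: go left to X.
        Visit X.
        At X: no left child.
        At X: go right to V.
          V is a leaf — visit V.
      At A: no right child.
    At G: go right to S.
      S is a leaf — visit S.
Full pre-order sequence: E, C, H, F, N, M, R, G, A, X, V, S.

F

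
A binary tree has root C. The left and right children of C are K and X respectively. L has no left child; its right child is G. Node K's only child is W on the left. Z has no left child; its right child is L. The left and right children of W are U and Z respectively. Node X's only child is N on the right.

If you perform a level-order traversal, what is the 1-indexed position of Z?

Level-order visits nodes level by level from the root, left to right within each level.
Level 0: C
Level 1: K, X
Level 2: W, N
Level 3: U, Z
Level 4: L
Level 5: G
Full level-order sequence: C, K, X, W, N, U, Z, L, G.

7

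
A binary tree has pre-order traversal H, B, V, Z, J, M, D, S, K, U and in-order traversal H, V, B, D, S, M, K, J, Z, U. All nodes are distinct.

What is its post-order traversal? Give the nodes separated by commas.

The first element of pre-order is the root; it splits in-order into left and right subtrees.
Root H: left subtree has 0 nodes { }, right has 9 {V, B, D, S, M, K, J, Z, U}.
  Root B: left subtree has 1 node {V}, right has 7 {D, S, M, K, J, Z, U}.
    Root Z: left subtree has 5 nodes {D, S, M, K, J}, right has 1 {U}.
      Root J: left subtree has 4 nodes {D, S, M, K}, right has 0 { }.
        Root M: left subtree has 2 nodes {D, S}, right has 1 {K}.
          Root D: left subtree has 0 nodes { }, right has 1 {S}.

V, S, D, K, M, J, U, Z, B, H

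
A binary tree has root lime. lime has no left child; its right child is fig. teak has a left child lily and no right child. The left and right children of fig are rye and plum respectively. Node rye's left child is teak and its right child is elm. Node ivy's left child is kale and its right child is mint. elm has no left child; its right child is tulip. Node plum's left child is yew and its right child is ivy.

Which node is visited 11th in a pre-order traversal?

kale

Pre-order visits the node, then its left subtree, then its right subtree.
Visit lime.
At lime: no left child.
At lime: go right to fig.
  Visit fig.
  At fig: go left to rye.
    Visit rye.
    At rye: go left to teak.
      Visit teak.
      At teak: go left to lily.
        lily is a leaf — visit lily.
      At teak: no right child.
    At rye: go right to elm.
      Visit elm.
      At elm: no left child.
      At elm: go right to tulip.
        tulip is a leaf — visit tulip.
  At fig: go right to plum.
    Visit plum.
    At plum: go left to yew.
      yew is a leaf — visit yew.
    At plum: go right to ivy.
      Visit ivy.
      At ivy: go left to kale.
        kale is a leaf — visit kale.
      At ivy: go right to mint.
        mint is a leaf — visit mint.
Full pre-order sequence: lime, fig, rye, teak, lily, elm, tulip, plum, yew, ivy, kale, mint.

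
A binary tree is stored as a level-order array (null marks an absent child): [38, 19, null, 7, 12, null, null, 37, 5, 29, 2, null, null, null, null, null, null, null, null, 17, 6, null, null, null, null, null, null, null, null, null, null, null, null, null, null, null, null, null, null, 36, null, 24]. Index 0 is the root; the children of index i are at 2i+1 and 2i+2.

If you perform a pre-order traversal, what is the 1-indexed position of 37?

4

Pre-order visits the node, then its left subtree, then its right subtree.
Visit 38.
At 38: go left to 19.
  Visit 19.
  At 19: go left to 7.
    Visit 7.
    At 7: go left to 37.
      37 is a leaf — visit 37.
    At 7: go right to 5.
      5 is a leaf — visit 5.
  At 19: go right to 12.
    Visit 12.
    At 12: go left to 29.
      Visit 29.
      At 29: go left to 17.
        Visit 17.
        At 17: go left to 36.
          36 is a leaf — visit 36.
        At 17: no right child.
      At 29: go right to 6.
        Visit 6.
        At 6: go left to 24.
          24 is a leaf — visit 24.
        At 6: no right child.
    At 12: go right to 2.
      2 is a leaf — visit 2.
At 38: no right child.
Full pre-order sequence: 38, 19, 7, 37, 5, 12, 29, 17, 36, 6, 24, 2.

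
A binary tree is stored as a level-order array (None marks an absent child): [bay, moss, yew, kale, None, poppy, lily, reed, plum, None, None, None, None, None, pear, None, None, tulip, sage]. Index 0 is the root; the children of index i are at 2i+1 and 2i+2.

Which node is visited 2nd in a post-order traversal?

Post-order visits the left subtree, then the right subtree, then the node.
At bay: go left to moss.
  At moss: go left to kale.
    At kale: go left to reed.
      reed is a leaf — visit reed.
    At kale: go right to plum.
      At plum: go left to tulip.
        tulip is a leaf — visit tulip.
      At plum: go right to sage.
        sage is a leaf — visit sage.
      Visit plum.
    Visit kale.
  At moss: no right child.
  Visit moss.
At bay: go right to yew.
  At yew: go left to poppy.
    poppy is a leaf — visit poppy.
  At yew: go right to lily.
    At lily: no left child.
    At lily: go right to pear.
      pear is a leaf — visit pear.
    Visit lily.
  Visit yew.
Visit bay.
Full post-order sequence: reed, tulip, sage, plum, kale, moss, poppy, pear, lily, yew, bay.

tulip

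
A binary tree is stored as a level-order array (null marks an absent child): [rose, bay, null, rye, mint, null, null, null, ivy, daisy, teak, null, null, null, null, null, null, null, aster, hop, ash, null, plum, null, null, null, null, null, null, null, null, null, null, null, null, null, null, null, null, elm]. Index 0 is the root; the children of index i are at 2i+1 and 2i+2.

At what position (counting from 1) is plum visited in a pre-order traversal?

12

Pre-order visits the node, then its left subtree, then its right subtree.
Visit rose.
At rose: go left to bay.
  Visit bay.
  At bay: go left to rye.
    Visit rye.
    At rye: no left child.
    At rye: go right to ivy.
      Visit ivy.
      At ivy: no left child.
      At ivy: go right to aster.
        aster is a leaf — visit aster.
  At bay: go right to mint.
    Visit mint.
    At mint: go left to daisy.
      Visit daisy.
      At daisy: go left to hop.
        Visit hop.
        At hop: go left to elm.
          elm is a leaf — visit elm.
        At hop: no right child.
      At daisy: go right to ash.
        ash is a leaf — visit ash.
    At mint: go right to teak.
      Visit teak.
      At teak: no left child.
      At teak: go right to plum.
        plum is a leaf — visit plum.
At rose: no right child.
Full pre-order sequence: rose, bay, rye, ivy, aster, mint, daisy, hop, elm, ash, teak, plum.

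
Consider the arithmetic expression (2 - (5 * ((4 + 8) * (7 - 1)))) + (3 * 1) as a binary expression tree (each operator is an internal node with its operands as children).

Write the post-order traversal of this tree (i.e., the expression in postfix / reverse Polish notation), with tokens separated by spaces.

Post-order on an expression tree gives postfix notation: for each operator, emit left operand, right operand, then the operator.

2 5 4 8 + 7 1 - * * - 3 1 * +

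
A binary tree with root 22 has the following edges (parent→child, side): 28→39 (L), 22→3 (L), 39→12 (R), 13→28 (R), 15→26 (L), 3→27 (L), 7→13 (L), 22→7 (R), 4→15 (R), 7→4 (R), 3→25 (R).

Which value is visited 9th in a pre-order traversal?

12

Pre-order visits the node, then its left subtree, then its right subtree.
Visit 22.
At 22: go left to 3.
  Visit 3.
  At 3: go left to 27.
    27 is a leaf — visit 27.
  At 3: go right to 25.
    25 is a leaf — visit 25.
At 22: go right to 7.
  Visit 7.
  At 7: go left to 13.
    Visit 13.
    At 13: no left child.
    At 13: go right to 28.
      Visit 28.
      At 28: go left to 39.
        Visit 39.
        At 39: no left child.
        At 39: go right to 12.
          12 is a leaf — visit 12.
      At 28: no right child.
  At 7: go right to 4.
    Visit 4.
    At 4: no left child.
    At 4: go right to 15.
      Visit 15.
      At 15: go left to 26.
        26 is a leaf — visit 26.
      At 15: no right child.
Full pre-order sequence: 22, 3, 27, 25, 7, 13, 28, 39, 12, 4, 15, 26.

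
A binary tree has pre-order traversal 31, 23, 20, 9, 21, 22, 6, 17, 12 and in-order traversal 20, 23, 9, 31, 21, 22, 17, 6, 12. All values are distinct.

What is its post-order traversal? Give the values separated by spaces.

20 9 23 17 12 6 22 21 31

The first element of pre-order is the root; it splits in-order into left and right subtrees.
Root 31: left subtree has 3 nodes {20, 23, 9}, right has 5 {21, 22, 17, 6, 12}.
  Root 23: left subtree has 1 node {20}, right has 1 {9}.
  Root 21: left subtree has 0 nodes { }, right has 4 {22, 17, 6, 12}.
    Root 22: left subtree has 0 nodes { }, right has 3 {17, 6, 12}.
      Root 6: left subtree has 1 node {17}, right has 1 {12}.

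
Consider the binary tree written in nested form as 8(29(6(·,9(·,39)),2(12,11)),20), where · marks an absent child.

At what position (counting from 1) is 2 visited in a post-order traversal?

6

Post-order visits the left subtree, then the right subtree, then the node.
At 8: go left to 29.
  At 29: go left to 6.
    At 6: no left child.
    At 6: go right to 9.
      At 9: no left child.
      At 9: go right to 39.
        39 is a leaf — visit 39.
      Visit 9.
    Visit 6.
  At 29: go right to 2.
    At 2: go left to 12.
      12 is a leaf — visit 12.
    At 2: go right to 11.
      11 is a leaf — visit 11.
    Visit 2.
  Visit 29.
At 8: go right to 20.
  20 is a leaf — visit 20.
Visit 8.
Full post-order sequence: 39, 9, 6, 12, 11, 2, 29, 20, 8.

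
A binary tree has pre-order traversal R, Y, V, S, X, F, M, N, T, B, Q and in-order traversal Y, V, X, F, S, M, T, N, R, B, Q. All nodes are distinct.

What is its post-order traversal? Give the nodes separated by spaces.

The first element of pre-order is the root; it splits in-order into left and right subtrees.
Root R: left subtree has 8 nodes {Y, V, X, F, S, M, T, N}, right has 2 {B, Q}.
  Root Y: left subtree has 0 nodes { }, right has 7 {V, X, F, S, M, T, N}.
    Root V: left subtree has 0 nodes { }, right has 6 {X, F, S, M, T, N}.
      Root S: left subtree has 2 nodes {X, F}, right has 3 {M, T, N}.
        Root X: left subtree has 0 nodes { }, right has 1 {F}.
        Root M: left subtree has 0 nodes { }, right has 2 {T, N}.
          Root N: left subtree has 1 node {T}, right has 0 { }.
  Root B: left subtree has 0 nodes { }, right has 1 {Q}.

F X T N M S V Y Q B R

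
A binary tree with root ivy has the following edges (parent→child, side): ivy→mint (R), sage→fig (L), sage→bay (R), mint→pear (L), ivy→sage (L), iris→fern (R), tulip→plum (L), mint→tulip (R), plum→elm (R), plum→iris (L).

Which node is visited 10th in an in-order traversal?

elm

In-order visits the left subtree, then the node, then the right subtree.
At ivy: go left to sage.
  At sage: go left to fig.
    fig is a leaf — visit fig.
  Visit sage.
  At sage: go right to bay.
    bay is a leaf — visit bay.
Visit ivy.
At ivy: go right to mint.
  At mint: go left to pear.
    pear is a leaf — visit pear.
  Visit mint.
  At mint: go right to tulip.
    At tulip: go left to plum.
      At plum: go left to iris.
        At iris: no left child.
        Visit iris.
        At iris: go right to fern.
          fern is a leaf — visit fern.
      Visit plum.
      At plum: go right to elm.
        elm is a leaf — visit elm.
    Visit tulip.
    At tulip: no right child.
Full in-order sequence: fig, sage, bay, ivy, pear, mint, iris, fern, plum, elm, tulip.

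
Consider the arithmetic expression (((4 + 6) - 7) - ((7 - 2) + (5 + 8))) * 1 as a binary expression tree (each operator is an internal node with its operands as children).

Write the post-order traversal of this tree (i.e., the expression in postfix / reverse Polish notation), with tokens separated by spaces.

Post-order on an expression tree gives postfix notation: for each operator, emit left operand, right operand, then the operator.

4 6 + 7 - 7 2 - 5 8 + + - 1 *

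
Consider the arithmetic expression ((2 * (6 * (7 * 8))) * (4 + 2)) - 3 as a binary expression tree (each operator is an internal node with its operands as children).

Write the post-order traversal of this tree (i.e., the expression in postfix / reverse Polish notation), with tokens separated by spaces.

2 6 7 8 * * * 4 2 + * 3 -

Post-order on an expression tree gives postfix notation: for each operator, emit left operand, right operand, then the operator.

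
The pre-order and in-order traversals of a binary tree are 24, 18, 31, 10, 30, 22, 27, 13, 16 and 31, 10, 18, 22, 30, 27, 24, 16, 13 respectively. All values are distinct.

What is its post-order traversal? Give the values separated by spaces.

10 31 22 27 30 18 16 13 24

The first element of pre-order is the root; it splits in-order into left and right subtrees.
Root 24: left subtree has 6 nodes {31, 10, 18, 22, 30, 27}, right has 2 {16, 13}.
  Root 18: left subtree has 2 nodes {31, 10}, right has 3 {22, 30, 27}.
    Root 31: left subtree has 0 nodes { }, right has 1 {10}.
    Root 30: left subtree has 1 node {22}, right has 1 {27}.
  Root 13: left subtree has 1 node {16}, right has 0 { }.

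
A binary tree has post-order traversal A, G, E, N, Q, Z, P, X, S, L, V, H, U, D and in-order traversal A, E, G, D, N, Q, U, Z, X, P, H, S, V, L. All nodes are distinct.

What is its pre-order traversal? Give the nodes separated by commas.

The last element of post-order is the root; it splits in-order into left and right subtrees.
Root D: left subtree has 3 nodes {A, E, G}, right has 10 {N, Q, U, Z, X, P, H, S, V, L}.
  Root E: left subtree has 1 node {A}, right has 1 {G}.
  Root U: left subtree has 2 nodes {N, Q}, right has 7 {Z, X, P, H, S, V, L}.
    Root Q: left subtree has 1 node {N}, right has 0 { }.
    Root H: left subtree has 3 nodes {Z, X, P}, right has 3 {S, V, L}.
      Root X: left subtree has 1 node {Z}, right has 1 {P}.
      Root V: left subtree has 1 node {S}, right has 1 {L}.

D, E, A, G, U, Q, N, H, X, Z, P, V, S, L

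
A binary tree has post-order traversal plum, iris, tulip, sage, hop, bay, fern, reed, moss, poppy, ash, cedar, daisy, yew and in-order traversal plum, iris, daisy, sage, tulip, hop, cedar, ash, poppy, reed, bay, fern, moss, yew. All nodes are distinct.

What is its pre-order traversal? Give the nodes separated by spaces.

The last element of post-order is the root; it splits in-order into left and right subtrees.
Root yew: left subtree has 13 nodes {plum, iris, daisy, sage, tulip, hop, cedar, ash, poppy, reed, bay, fern, moss}, right has 0 { }.
  Root daisy: left subtree has 2 nodes {plum, iris}, right has 10 {sage, tulip, hop, cedar, ash, poppy, reed, bay, fern, moss}.
    Root iris: left subtree has 1 node {plum}, right has 0 { }.
    Root cedar: left subtree has 3 nodes {sage, tulip, hop}, right has 6 {ash, poppy, reed, bay, fern, moss}.
      Root hop: left subtree has 2 nodes {sage, tulip}, right has 0 { }.
        Root sage: left subtree has 0 nodes { }, right has 1 {tulip}.
      Root ash: left subtree has 0 nodes { }, right has 5 {poppy, reed, bay, fern, moss}.
        Root poppy: left subtree has 0 nodes { }, right has 4 {reed, bay, fern, moss}.
          Root moss: left subtree has 3 nodes {reed, bay, fern}, right has 0 { }.
            Root reed: left subtree has 0 nodes { }, right has 2 {bay, fern}.
              Root fern: left subtree has 1 node {bay}, right has 0 { }.

yew daisy iris plum cedar hop sage tulip ash poppy moss reed fern bay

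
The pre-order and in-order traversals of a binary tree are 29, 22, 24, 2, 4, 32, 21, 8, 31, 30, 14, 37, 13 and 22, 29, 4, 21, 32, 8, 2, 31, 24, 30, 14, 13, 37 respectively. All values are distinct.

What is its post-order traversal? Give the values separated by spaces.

The first element of pre-order is the root; it splits in-order into left and right subtrees.
Root 29: left subtree has 1 node {22}, right has 11 {4, 21, 32, 8, 2, 31, 24, 30, 14, 13, 37}.
  Root 24: left subtree has 6 nodes {4, 21, 32, 8, 2, 31}, right has 4 {30, 14, 13, 37}.
    Root 2: left subtree has 4 nodes {4, 21, 32, 8}, right has 1 {31}.
      Root 4: left subtree has 0 nodes { }, right has 3 {21, 32, 8}.
        Root 32: left subtree has 1 node {21}, right has 1 {8}.
    Root 30: left subtree has 0 nodes { }, right has 3 {14, 13, 37}.
      Root 14: left subtree has 0 nodes { }, right has 2 {13, 37}.
        Root 37: left subtree has 1 node {13}, right has 0 { }.

22 21 8 32 4 31 2 13 37 14 30 24 29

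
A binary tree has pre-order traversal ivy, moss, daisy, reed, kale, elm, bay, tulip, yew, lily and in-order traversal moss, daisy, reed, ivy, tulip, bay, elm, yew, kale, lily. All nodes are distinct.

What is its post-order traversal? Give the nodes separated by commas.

reed, daisy, moss, tulip, bay, yew, elm, lily, kale, ivy

The first element of pre-order is the root; it splits in-order into left and right subtrees.
Root ivy: left subtree has 3 nodes {moss, daisy, reed}, right has 6 {tulip, bay, elm, yew, kale, lily}.
  Root moss: left subtree has 0 nodes { }, right has 2 {daisy, reed}.
    Root daisy: left subtree has 0 nodes { }, right has 1 {reed}.
  Root kale: left subtree has 4 nodes {tulip, bay, elm, yew}, right has 1 {lily}.
    Root elm: left subtree has 2 nodes {tulip, bay}, right has 1 {yew}.
      Root bay: left subtree has 1 node {tulip}, right has 0 { }.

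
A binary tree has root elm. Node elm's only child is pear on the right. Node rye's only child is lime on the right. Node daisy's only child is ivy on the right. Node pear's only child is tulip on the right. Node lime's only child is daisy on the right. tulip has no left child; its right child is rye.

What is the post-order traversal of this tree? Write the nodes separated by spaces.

Post-order visits the left subtree, then the right subtree, then the node.
At elm: no left child.
At elm: go right to pear.
  At pear: no left child.
  At pear: go right to tulip.
    At tulip: no left child.
    At tulip: go right to rye.
      At rye: no left child.
      At rye: go right to lime.
        At lime: no left child.
        At lime: go right to daisy.
          At daisy: no left child.
          At daisy: go right to ivy.
            ivy is a leaf — visit ivy.
          Visit daisy.
        Visit lime.
      Visit rye.
    Visit tulip.
  Visit pear.
Visit elm.

ivy daisy lime rye tulip pear elm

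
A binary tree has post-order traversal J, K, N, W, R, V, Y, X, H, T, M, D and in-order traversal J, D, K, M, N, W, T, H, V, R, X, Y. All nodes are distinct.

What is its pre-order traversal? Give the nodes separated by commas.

The last element of post-order is the root; it splits in-order into left and right subtrees.
Root D: left subtree has 1 node {J}, right has 10 {K, M, N, W, T, H, V, R, X, Y}.
  Root M: left subtree has 1 node {K}, right has 8 {N, W, T, H, V, R, X, Y}.
    Root T: left subtree has 2 nodes {N, W}, right has 5 {H, V, R, X, Y}.
      Root W: left subtree has 1 node {N}, right has 0 { }.
      Root H: left subtree has 0 nodes { }, right has 4 {V, R, X, Y}.
        Root X: left subtree has 2 nodes {V, R}, right has 1 {Y}.
          Root V: left subtree has 0 nodes { }, right has 1 {R}.

D, J, M, K, T, W, N, H, X, V, R, Y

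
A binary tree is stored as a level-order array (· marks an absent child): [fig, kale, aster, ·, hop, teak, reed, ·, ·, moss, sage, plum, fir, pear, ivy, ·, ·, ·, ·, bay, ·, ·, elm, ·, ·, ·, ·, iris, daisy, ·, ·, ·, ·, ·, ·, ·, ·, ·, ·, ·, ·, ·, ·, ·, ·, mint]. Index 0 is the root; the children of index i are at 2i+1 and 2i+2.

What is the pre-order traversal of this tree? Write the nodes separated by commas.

fig, kale, hop, moss, bay, sage, elm, mint, aster, teak, plum, fir, reed, pear, iris, daisy, ivy

Pre-order visits the node, then its left subtree, then its right subtree.
Visit fig.
At fig: go left to kale.
  Visit kale.
  At kale: no left child.
  At kale: go right to hop.
    Visit hop.
    At hop: go left to moss.
      Visit moss.
      At moss: go left to bay.
        bay is a leaf — visit bay.
      At moss: no right child.
    At hop: go right to sage.
      Visit sage.
      At sage: no left child.
      At sage: go right to elm.
        Visit elm.
        At elm: go left to mint.
          mint is a leaf — visit mint.
        At elm: no right child.
At fig: go right to aster.
  Visit aster.
  At aster: go left to teak.
    Visit teak.
    At teak: go left to plum.
      plum is a leaf — visit plum.
    At teak: go right to fir.
      fir is a leaf — visit fir.
  At aster: go right to reed.
    Visit reed.
    At reed: go left to pear.
      Visit pear.
      At pear: go left to iris.
        iris is a leaf — visit iris.
      At pear: go right to daisy.
        daisy is a leaf — visit daisy.
    At reed: go right to ivy.
      ivy is a leaf — visit ivy.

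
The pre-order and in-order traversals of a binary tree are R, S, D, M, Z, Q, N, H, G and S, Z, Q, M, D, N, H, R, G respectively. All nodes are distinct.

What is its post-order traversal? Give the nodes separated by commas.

Q, Z, M, H, N, D, S, G, R

The first element of pre-order is the root; it splits in-order into left and right subtrees.
Root R: left subtree has 7 nodes {S, Z, Q, M, D, N, H}, right has 1 {G}.
  Root S: left subtree has 0 nodes { }, right has 6 {Z, Q, M, D, N, H}.
    Root D: left subtree has 3 nodes {Z, Q, M}, right has 2 {N, H}.
      Root M: left subtree has 2 nodes {Z, Q}, right has 0 { }.
        Root Z: left subtree has 0 nodes { }, right has 1 {Q}.
      Root N: left subtree has 0 nodes { }, right has 1 {H}.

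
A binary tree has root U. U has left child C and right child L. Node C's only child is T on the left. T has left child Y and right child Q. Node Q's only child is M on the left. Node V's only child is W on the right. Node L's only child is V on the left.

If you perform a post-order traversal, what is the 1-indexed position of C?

5

Post-order visits the left subtree, then the right subtree, then the node.
At U: go left to C.
  At C: go left to T.
    At T: go left to Y.
      Y is a leaf — visit Y.
    At T: go right to Q.
      At Q: go left to M.
        M is a leaf — visit M.
      At Q: no right child.
      Visit Q.
    Visit T.
  At C: no right child.
  Visit C.
At U: go right to L.
  At L: go left to V.
    At V: no left child.
    At V: go right to W.
      W is a leaf — visit W.
    Visit V.
  At L: no right child.
  Visit L.
Visit U.
Full post-order sequence: Y, M, Q, T, C, W, V, L, U.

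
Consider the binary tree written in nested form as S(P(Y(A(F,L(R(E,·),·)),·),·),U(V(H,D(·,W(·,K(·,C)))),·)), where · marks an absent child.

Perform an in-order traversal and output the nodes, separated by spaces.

In-order visits the left subtree, then the node, then the right subtree.
At S: go left to P.
  At P: go left to Y.
    At Y: go left to A.
      At A: go left to F.
        F is a leaf — visit F.
      Visit A.
      At A: go right to L.
        At L: go left to R.
          At R: go left to E.
            E is a leaf — visit E.
          Visit R.
          At R: no right child.
        Visit L.
        At L: no right child.
    Visit Y.
    At Y: no right child.
  Visit P.
  At P: no right child.
Visit S.
At S: go right to U.
  At U: go left to V.
    At V: go left to H.
      H is a leaf — visit H.
    Visit V.
    At V: go right to D.
      At D: no left child.
      Visit D.
      At D: go right to W.
        At W: no left child.
        Visit W.
        At W: go right to K.
          At K: no left child.
          Visit K.
          At K: go right to C.
            C is a leaf — visit C.
  Visit U.
  At U: no right child.

F A E R L Y P S H V D W K C U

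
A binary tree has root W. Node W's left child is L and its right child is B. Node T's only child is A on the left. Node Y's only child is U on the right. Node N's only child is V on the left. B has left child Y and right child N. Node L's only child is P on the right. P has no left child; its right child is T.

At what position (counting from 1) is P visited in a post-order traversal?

Post-order visits the left subtree, then the right subtree, then the node.
At W: go left to L.
  At L: no left child.
  At L: go right to P.
    At P: no left child.
    At P: go right to T.
      At T: go left to A.
        A is a leaf — visit A.
      At T: no right child.
      Visit T.
    Visit P.
  Visit L.
At W: go right to B.
  At B: go left to Y.
    At Y: no left child.
    At Y: go right to U.
      U is a leaf — visit U.
    Visit Y.
  At B: go right to N.
    At N: go left to V.
      V is a leaf — visit V.
    At N: no right child.
    Visit N.
  Visit B.
Visit W.
Full post-order sequence: A, T, P, L, U, Y, V, N, B, W.

3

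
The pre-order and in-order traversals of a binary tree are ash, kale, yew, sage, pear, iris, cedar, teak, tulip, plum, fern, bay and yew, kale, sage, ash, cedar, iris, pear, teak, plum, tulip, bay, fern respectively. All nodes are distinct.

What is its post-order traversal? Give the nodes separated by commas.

yew, sage, kale, cedar, iris, plum, bay, fern, tulip, teak, pear, ash

The first element of pre-order is the root; it splits in-order into left and right subtrees.
Root ash: left subtree has 3 nodes {yew, kale, sage}, right has 8 {cedar, iris, pear, teak, plum, tulip, bay, fern}.
  Root kale: left subtree has 1 node {yew}, right has 1 {sage}.
  Root pear: left subtree has 2 nodes {cedar, iris}, right has 5 {teak, plum, tulip, bay, fern}.
    Root iris: left subtree has 1 node {cedar}, right has 0 { }.
    Root teak: left subtree has 0 nodes { }, right has 4 {plum, tulip, bay, fern}.
      Root tulip: left subtree has 1 node {plum}, right has 2 {bay, fern}.
        Root fern: left subtree has 1 node {bay}, right has 0 { }.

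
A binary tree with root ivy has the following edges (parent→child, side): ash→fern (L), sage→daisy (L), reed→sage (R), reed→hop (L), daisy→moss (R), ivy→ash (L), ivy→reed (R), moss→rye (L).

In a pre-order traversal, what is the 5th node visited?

hop

Pre-order visits the node, then its left subtree, then its right subtree.
Visit ivy.
At ivy: go left to ash.
  Visit ash.
  At ash: go left to fern.
    fern is a leaf — visit fern.
  At ash: no right child.
At ivy: go right to reed.
  Visit reed.
  At reed: go left to hop.
    hop is a leaf — visit hop.
  At reed: go right to sage.
    Visit sage.
    At sage: go left to daisy.
      Visit daisy.
      At daisy: no left child.
      At daisy: go right to moss.
        Visit moss.
        At moss: go left to rye.
          rye is a leaf — visit rye.
        At moss: no right child.
    At sage: no right child.
Full pre-order sequence: ivy, ash, fern, reed, hop, sage, daisy, moss, rye.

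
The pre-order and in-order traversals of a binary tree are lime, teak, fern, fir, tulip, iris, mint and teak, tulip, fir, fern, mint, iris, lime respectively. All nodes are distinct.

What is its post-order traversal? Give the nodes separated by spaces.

The first element of pre-order is the root; it splits in-order into left and right subtrees.
Root lime: left subtree has 6 nodes {teak, tulip, fir, fern, mint, iris}, right has 0 { }.
  Root teak: left subtree has 0 nodes { }, right has 5 {tulip, fir, fern, mint, iris}.
    Root fern: left subtree has 2 nodes {tulip, fir}, right has 2 {mint, iris}.
      Root fir: left subtree has 1 node {tulip}, right has 0 { }.
      Root iris: left subtree has 1 node {mint}, right has 0 { }.

tulip fir mint iris fern teak lime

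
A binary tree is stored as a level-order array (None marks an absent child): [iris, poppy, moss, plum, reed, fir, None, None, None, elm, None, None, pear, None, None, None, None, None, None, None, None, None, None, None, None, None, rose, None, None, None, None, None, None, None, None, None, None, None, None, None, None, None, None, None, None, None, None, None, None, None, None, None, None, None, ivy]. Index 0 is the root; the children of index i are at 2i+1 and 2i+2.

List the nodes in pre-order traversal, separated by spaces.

Pre-order visits the node, then its left subtree, then its right subtree.
Visit iris.
At iris: go left to poppy.
  Visit poppy.
  At poppy: go left to plum.
    plum is a leaf — visit plum.
  At poppy: go right to reed.
    Visit reed.
    At reed: go left to elm.
      elm is a leaf — visit elm.
    At reed: no right child.
At iris: go right to moss.
  Visit moss.
  At moss: go left to fir.
    Visit fir.
    At fir: no left child.
    At fir: go right to pear.
      Visit pear.
      At pear: no left child.
      At pear: go right to rose.
        Visit rose.
        At rose: no left child.
        At rose: go right to ivy.
          ivy is a leaf — visit ivy.
  At moss: no right child.

iris poppy plum reed elm moss fir pear rose ivy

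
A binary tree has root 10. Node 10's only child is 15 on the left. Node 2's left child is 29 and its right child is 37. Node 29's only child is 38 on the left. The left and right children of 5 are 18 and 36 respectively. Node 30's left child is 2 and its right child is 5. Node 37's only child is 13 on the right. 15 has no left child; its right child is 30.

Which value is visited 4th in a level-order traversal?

2

Level-order visits nodes level by level from the root, left to right within each level.
Level 0: 10
Level 1: 15
Level 2: 30
Level 3: 2, 5
Level 4: 29, 37, 18, 36
Level 5: 38, 13
Full level-order sequence: 10, 15, 30, 2, 5, 29, 37, 18, 36, 38, 13.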